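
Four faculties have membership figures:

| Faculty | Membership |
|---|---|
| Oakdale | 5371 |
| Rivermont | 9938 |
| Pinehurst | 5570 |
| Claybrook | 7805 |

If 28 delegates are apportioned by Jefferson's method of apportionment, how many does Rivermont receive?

10

Standard divisor 28684/28 ≈ 1024.429; standard quotas: Oakdale 5.243, Rivermont 9.701, Pinehurst 5.437, Claybrook 7.619.
Rounding down gives 5, 9, 5, 7 = 26 seats, so the divisor must be adjusted.
With modified divisor 950: modified quotas Oakdale 5.654, Rivermont 10.461, Pinehurst 5.863, Claybrook 8.216.
Rounding down: Oakdale 5, Rivermont 10, Pinehurst 5, Claybrook 8 (total 28).
Rivermont receives 10.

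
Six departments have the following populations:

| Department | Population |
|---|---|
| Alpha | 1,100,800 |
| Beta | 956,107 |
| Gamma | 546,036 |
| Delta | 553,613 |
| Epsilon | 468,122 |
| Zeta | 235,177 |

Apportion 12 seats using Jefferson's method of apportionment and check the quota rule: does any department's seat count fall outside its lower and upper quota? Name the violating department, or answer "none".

Standard quotas: Alpha 3.422, Beta 2.972, Gamma 1.698, Delta 1.721, Epsilon 1.455, Zeta 0.731.
Jefferson allocation: Alpha 4, Beta 3, Gamma 2, Delta 2, Epsilon 1, Zeta 0.
Every allocation lies between the lower and upper quota.

none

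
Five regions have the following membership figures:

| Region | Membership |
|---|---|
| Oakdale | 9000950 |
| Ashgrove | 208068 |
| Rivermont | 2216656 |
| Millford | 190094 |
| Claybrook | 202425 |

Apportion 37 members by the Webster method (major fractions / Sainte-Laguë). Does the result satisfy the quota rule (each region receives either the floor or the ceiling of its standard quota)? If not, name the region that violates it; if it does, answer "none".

Oakdale

Standard quotas: Oakdale 28.180, Ashgrove 0.651, Rivermont 6.940, Millford 0.595, Claybrook 0.634.
Webster allocation: Oakdale 27, Ashgrove 1, Rivermont 7, Millford 1, Claybrook 1.
Oakdale has quota 28.180 (lower 28, upper 29) but receives 27 — outside the quota interval.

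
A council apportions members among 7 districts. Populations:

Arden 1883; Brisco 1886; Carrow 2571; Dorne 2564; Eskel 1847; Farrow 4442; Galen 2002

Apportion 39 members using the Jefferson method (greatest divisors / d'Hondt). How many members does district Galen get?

Standard divisor 17195/39 ≈ 440.897; standard quotas: Arden 4.271, Brisco 4.278, Carrow 5.831, Dorne 5.815, Eskel 4.189, Farrow 10.075, Galen 4.541.
Rounding down gives 4, 4, 5, 5, 4, 10, 4 = 36 seats, so the divisor must be adjusted.
With modified divisor 402.1: modified quotas Arden 4.683, Brisco 4.690, Carrow 6.394, Dorne 6.377, Eskel 4.593, Farrow 11.047, Galen 4.979.
Rounding down: Arden 4, Brisco 4, Carrow 6, Dorne 6, Eskel 4, Farrow 11, Galen 4 (total 39).
Galen receives 4.

4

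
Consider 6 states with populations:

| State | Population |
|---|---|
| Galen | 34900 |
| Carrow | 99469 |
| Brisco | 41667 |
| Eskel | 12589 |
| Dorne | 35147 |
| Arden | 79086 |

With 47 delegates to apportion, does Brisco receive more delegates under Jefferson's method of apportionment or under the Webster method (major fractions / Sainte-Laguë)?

Webster

Jefferson: Galen 5, Carrow 16, Brisco 6, Eskel 2, Dorne 5, Arden 13.
Webster: Galen 5, Carrow 16, Brisco 7, Eskel 2, Dorne 5, Arden 12.
Brisco gets 6 under Jefferson and 7 under Webster.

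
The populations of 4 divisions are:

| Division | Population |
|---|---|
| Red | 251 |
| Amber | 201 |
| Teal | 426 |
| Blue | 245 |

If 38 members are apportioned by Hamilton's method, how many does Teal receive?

Total 1123; standard divisor 1123/38 ≈ 29.553.
Standard quotas: Red 8.493, Amber 6.801, Teal 14.415, Blue 8.290.
Lower quotas: Red 8, Amber 6, Teal 14, Blue 8 (sum 36, leaving 2 seats).
Remainders in descending order: Amber 0.801, Red 0.493, Teal 0.415, Blue 0.290.
The surplus seats go to Amber, Red.
Teal receives 14.

14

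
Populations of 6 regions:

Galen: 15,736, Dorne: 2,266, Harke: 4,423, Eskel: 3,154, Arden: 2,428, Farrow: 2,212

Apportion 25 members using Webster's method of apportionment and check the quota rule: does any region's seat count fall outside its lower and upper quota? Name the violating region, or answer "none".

Standard quotas: Galen 13.018, Dorne 1.875, Harke 3.659, Eskel 2.609, Arden 2.009, Farrow 1.830.
Webster allocation: Galen 12, Dorne 2, Harke 4, Eskel 3, Arden 2, Farrow 2.
Galen has quota 13.018 (lower 13, upper 14) but receives 12 — outside the quota interval.

Galen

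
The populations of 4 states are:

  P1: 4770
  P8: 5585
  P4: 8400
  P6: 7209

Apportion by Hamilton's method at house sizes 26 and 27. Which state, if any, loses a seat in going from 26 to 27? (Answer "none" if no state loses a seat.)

none

At 26 seats: P1 5, P8 6, P4 8, P6 7.
At 27 seats: P1 5, P8 6, P4 9, P6 7.
No state's allocation decreased.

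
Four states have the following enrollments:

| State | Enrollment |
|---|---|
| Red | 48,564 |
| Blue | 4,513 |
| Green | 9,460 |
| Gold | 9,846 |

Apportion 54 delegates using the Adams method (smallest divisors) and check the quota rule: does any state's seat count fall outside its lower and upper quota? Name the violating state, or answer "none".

Standard quotas: Red 36.230, Blue 3.367, Green 7.057, Gold 7.345.
Adams allocation: Red 35, Blue 4, Green 7, Gold 8.
Red has quota 36.230 (lower 36, upper 37) but receives 35 — outside the quota interval.

Red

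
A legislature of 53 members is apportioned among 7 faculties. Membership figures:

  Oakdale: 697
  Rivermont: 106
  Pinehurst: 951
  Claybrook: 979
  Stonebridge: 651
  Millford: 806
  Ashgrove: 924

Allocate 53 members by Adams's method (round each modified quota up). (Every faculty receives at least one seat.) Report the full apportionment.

Oakdale: 7, Rivermont: 2, Pinehurst: 10, Claybrook: 10, Stonebridge: 7, Millford: 8, Ashgrove: 9

Standard divisor 5114/53 ≈ 96.491; standard quotas: Oakdale 7.224, Rivermont 1.099, Pinehurst 9.856, Claybrook 10.146, Stonebridge 6.747, Millford 8.353, Ashgrove 9.576.
Rounding up gives 8, 2, 10, 11, 7, 9, 10 = 57 seats, so the divisor must be adjusted.
With modified divisor 103.57: modified quotas Oakdale 6.730, Rivermont 1.023, Pinehurst 9.182, Claybrook 9.453, Stonebridge 6.286, Millford 7.782, Ashgrove 8.922.
Rounding up: Oakdale 7, Rivermont 2, Pinehurst 10, Claybrook 10, Stonebridge 7, Millford 8, Ashgrove 9 (total 53).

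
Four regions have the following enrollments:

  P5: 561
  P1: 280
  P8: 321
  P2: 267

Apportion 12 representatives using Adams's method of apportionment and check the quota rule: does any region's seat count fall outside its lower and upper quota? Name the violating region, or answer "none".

Standard quotas: P5 4.711, P1 2.351, P8 2.696, P2 2.242.
Adams allocation: P5 5, P1 2, P8 3, P2 2.
Every allocation lies between the lower and upper quota.

none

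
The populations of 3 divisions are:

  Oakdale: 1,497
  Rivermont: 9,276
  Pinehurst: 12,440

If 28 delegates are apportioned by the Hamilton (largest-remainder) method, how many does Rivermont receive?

The standard divisor is 23213/28 ≈ 829.036.
Standard quotas: Oakdale 1.8057, Rivermont 11.1889, Pinehurst 15.0054.
Lower quotas: Oakdale 1, Rivermont 11, Pinehurst 15 (sum 27, leaving 1 seat).
Remainders in descending order: Oakdale 0.8057, Rivermont 0.1889, Pinehurst 0.0054.
The surplus seat goes to Oakdale.
Rivermont receives 11.

11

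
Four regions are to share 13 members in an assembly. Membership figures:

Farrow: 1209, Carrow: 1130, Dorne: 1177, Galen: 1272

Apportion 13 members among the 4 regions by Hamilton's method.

Farrow 3; Carrow 3; Dorne 3; Galen 4

Standard divisor: 4788 ÷ 13 ≈ 368.308.
Standard quotas: Farrow 3.283, Carrow 3.068, Dorne 3.196, Galen 3.454.
Lower quotas: Farrow 3, Carrow 3, Dorne 3, Galen 3 (sum 12, leaving 1 seat).
Remainders in descending order: Galen 0.454, Farrow 0.283, Dorne 0.196, Carrow 0.068.
Largest remainder: Galen receives the extra seat.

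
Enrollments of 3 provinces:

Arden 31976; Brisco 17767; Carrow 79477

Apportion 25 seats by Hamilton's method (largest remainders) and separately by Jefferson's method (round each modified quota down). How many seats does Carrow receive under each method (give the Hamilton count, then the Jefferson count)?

Hamilton: Arden 6, Brisco 4, Carrow 15.
Jefferson: Arden 6, Brisco 3, Carrow 16.
Carrow gets 15 under Hamilton and 16 under Jefferson.

15 and 16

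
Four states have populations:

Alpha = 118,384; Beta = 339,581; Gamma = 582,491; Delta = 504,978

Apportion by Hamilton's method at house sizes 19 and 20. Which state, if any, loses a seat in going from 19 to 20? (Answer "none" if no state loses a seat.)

Alpha

At 19 seats: Alpha 2, Beta 4, Gamma 7, Delta 6.
At 20 seats: Alpha 1, Beta 4, Gamma 8, Delta 7.
Alpha drops from 2 to 1.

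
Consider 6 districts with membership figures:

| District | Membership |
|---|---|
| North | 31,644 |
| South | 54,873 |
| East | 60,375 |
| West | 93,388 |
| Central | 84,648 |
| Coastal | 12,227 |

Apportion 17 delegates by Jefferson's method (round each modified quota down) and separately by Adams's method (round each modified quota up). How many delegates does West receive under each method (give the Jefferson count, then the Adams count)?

5 and 4

Jefferson: North 1, South 3, East 3, West 5, Central 5, Coastal 0.
Adams: North 2, South 3, East 3, West 4, Central 4, Coastal 1.
West gets 5 under Jefferson and 4 under Adams.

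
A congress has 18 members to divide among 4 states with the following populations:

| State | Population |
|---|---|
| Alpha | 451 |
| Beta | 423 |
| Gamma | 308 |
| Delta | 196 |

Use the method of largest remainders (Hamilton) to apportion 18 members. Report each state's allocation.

Alpha 6, Beta 5, Gamma 4, Delta 3

Total 1378; standard divisor 1378/18 ≈ 76.556.
Standard quotas: Alpha 5.891, Beta 5.525, Gamma 4.023, Delta 2.560.
Lower quotas: Alpha 5, Beta 5, Gamma 4, Delta 2 (sum 16, leaving 2 seats).
Remainders in descending order: Alpha 0.891, Delta 0.560, Beta 0.525, Gamma 0.023.
The surplus seats go to Alpha, Delta.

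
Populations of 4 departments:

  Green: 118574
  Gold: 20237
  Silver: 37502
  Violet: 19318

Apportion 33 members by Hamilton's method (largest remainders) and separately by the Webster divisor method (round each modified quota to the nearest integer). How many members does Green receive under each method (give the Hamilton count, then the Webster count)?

Hamilton: Green 20, Gold 4, Silver 6, Violet 3.
Webster: Green 21, Gold 3, Silver 6, Violet 3.
Green gets 20 under Hamilton and 21 under Webster.

20 and 21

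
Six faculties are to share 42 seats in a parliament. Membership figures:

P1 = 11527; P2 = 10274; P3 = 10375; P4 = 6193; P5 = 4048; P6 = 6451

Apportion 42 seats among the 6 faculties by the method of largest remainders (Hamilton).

Standard divisor: 48868 ÷ 42 ≈ 1163.524.
Standard quotas: P1 9.9070, P2 8.8301, P3 8.9169, P4 5.3226, P5 3.4791, P6 5.5444.
Lower quotas: P1 9, P2 8, P3 8, P4 5, P5 3, P6 5 (sum 38, leaving 4 seats).
Remainders in descending order: P3 0.9169, P1 0.9070, P2 0.8301, P6 0.5444, P5 0.4791, P4 0.3226.
The surplus seats go to P3, P1, P2, P6.

P1 10, P2 9, P3 9, P4 5, P5 3, P6 6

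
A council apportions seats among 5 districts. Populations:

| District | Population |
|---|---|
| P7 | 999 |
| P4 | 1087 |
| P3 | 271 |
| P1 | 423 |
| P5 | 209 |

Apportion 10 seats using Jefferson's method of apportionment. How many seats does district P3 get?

Standard divisor 2989/10 ≈ 298.9; standard quotas: P7 3.342, P4 3.637, P3 0.907, P1 1.415, P5 0.699.
Rounding down gives 3, 3, 0, 1, 0 = 7 seats, so the divisor must be adjusted.
With modified divisor 230: modified quotas P7 4.343, P4 4.726, P3 1.178, P1 1.839, P5 0.909.
Rounding down: P7 4, P4 4, P3 1, P1 1, P5 0 (total 10).
P3 receives 1.

1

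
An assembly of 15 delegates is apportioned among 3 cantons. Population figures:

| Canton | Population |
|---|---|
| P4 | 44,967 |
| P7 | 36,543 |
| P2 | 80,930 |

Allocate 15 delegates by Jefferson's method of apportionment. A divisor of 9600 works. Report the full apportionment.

With modified divisor 9600: modified quotas P4 4.684, P7 3.807, P2 8.430.
Rounding down: P4 4, P7 3, P2 8 (total 15).

P4 4, P7 3, P2 8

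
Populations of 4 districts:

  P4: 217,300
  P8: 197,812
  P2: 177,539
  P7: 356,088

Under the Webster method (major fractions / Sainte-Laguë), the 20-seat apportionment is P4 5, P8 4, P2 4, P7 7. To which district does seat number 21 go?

P7

Priority for the next seat is population ÷ (current seats + 0.5).
Priorities: P4 39509.091, P8 43958.222, P2 39453.111, P7 47478.400.
Highest priority: P7.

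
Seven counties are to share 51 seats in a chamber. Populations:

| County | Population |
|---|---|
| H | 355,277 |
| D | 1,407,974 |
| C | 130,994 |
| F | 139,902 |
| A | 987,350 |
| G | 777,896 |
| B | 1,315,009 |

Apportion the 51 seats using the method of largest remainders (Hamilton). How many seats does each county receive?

H 4, D 14, C 1, F 1, A 10, G 8, B 13

The standard divisor is 5114402/51 ≈ 100282.392.
Standard quotas: H 3.5428, D 14.0401, C 1.3063, F 1.3951, A 9.8457, G 7.7571, B 13.1131.
Lower quotas: H 3, D 14, C 1, F 1, A 9, G 7, B 13 (sum 48, leaving 3 seats).
Remainders in descending order: A 0.8457, G 0.7571, H 0.5428, F 0.3951, C 0.3063, B 0.1131, D 0.0401.
Largest remainders: A, G, H receive the extra seats.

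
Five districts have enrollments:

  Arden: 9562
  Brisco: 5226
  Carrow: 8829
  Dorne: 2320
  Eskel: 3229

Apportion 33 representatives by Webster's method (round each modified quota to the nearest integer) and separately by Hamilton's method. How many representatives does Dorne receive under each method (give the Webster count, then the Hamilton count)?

Webster: Arden 10, Brisco 6, Carrow 10, Dorne 3, Eskel 4.
Hamilton: Arden 11, Brisco 6, Carrow 10, Dorne 2, Eskel 4.
Dorne gets 3 under Webster and 2 under Hamilton.

3 and 2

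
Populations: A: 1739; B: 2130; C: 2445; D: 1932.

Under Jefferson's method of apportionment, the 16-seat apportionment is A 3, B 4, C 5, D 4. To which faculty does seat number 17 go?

Priority for the next seat is population ÷ (current seats + 1).
Priorities: A 434.750, B 426.000, C 407.500, D 386.400.
Highest priority: A.

A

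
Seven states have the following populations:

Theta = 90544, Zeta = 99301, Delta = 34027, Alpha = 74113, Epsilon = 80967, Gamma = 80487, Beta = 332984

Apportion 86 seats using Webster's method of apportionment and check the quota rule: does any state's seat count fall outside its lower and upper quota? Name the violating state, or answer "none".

Beta

Standard quotas: Theta 9.827, Zeta 10.777, Delta 3.693, Alpha 8.043, Epsilon 8.787, Gamma 8.735, Beta 36.138.
Webster allocation: Theta 10, Zeta 11, Delta 4, Alpha 8, Epsilon 9, Gamma 9, Beta 35.
Beta has quota 36.138 (lower 36, upper 37) but receives 35 — outside the quota interval.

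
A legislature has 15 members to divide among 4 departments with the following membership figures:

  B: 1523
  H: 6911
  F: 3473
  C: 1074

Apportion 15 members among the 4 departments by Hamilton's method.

B 2, H 8, F 4, C 1

Total 12981; standard divisor 12981/15 ≈ 865.4.
Standard quotas: B 1.7599, H 7.9859, F 4.0132, C 1.2410.
Lower quotas: B 1, H 7, F 4, C 1 (sum 13, leaving 2 seats).
Remainders in descending order: H 0.9859, B 0.7599, C 0.2410, F 0.0132.
The surplus seats go to H, B.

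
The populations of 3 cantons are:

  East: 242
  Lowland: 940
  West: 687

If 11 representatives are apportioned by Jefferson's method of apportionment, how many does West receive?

4

Standard divisor 1869/11 ≈ 169.909; standard quotas: East 1.424, Lowland 5.532, West 4.043.
Rounding down gives 1, 5, 4 = 10 seats, so the divisor must be adjusted.
With modified divisor 150: modified quotas East 1.613, Lowland 6.267, West 4.580.
Rounding down: East 1, Lowland 6, West 4 (total 11).
West receives 4.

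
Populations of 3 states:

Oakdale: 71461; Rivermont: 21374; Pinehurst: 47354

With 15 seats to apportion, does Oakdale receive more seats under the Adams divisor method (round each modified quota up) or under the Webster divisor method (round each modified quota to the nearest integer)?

Adams: Oakdale 7, Rivermont 3, Pinehurst 5.
Webster: Oakdale 8, Rivermont 2, Pinehurst 5.
Oakdale gets 7 under Adams and 8 under Webster.

Webster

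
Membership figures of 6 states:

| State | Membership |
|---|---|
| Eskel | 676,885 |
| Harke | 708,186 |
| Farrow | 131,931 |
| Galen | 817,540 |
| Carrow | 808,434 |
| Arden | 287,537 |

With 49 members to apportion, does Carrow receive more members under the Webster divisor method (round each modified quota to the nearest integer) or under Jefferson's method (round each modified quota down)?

Jefferson

Webster: Eskel 10, Harke 10, Farrow 2, Galen 12, Carrow 11, Arden 4.
Jefferson: Eskel 10, Harke 10, Farrow 1, Galen 12, Carrow 12, Arden 4.
Carrow gets 11 under Webster and 12 under Jefferson.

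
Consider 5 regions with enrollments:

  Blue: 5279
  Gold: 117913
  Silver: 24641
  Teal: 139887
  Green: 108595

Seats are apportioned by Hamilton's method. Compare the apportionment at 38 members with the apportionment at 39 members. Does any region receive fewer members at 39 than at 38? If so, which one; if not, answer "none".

Blue

At 38 seats: Blue 1, Gold 11, Silver 2, Teal 14, Green 10.
At 39 seats: Blue 0, Gold 12, Silver 2, Teal 14, Green 11.
Blue drops from 1 to 0.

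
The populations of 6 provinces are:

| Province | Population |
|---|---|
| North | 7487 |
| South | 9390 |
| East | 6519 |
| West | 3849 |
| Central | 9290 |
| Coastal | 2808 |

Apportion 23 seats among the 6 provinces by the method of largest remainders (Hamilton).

Standard divisor: 39343 ÷ 23 ≈ 1710.565.
Standard quotas: North 4.3769, South 5.4894, East 3.8110, West 2.2501, Central 5.4310, Coastal 1.6416.
Lower quotas: North 4, South 5, East 3, West 2, Central 5, Coastal 1 (sum 20, leaving 3 seats).
Remainders in descending order: East 0.8110, Coastal 0.6416, South 0.4894, Central 0.4310, North 0.3769, West 0.2501.
The surplus seats go to East, Coastal, South.

North=4, South=6, East=4, West=2, Central=5, Coastal=2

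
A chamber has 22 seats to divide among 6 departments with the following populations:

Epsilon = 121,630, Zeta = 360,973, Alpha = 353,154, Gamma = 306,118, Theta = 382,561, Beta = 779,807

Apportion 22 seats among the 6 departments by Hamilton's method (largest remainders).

Total 2304243; standard divisor 2304243/22 ≈ 104738.318.
Standard quotas: Epsilon 1.1613, Zeta 3.4464, Alpha 3.3718, Gamma 2.9227, Theta 3.6525, Beta 7.4453.
Lower quotas: Epsilon 1, Zeta 3, Alpha 3, Gamma 2, Theta 3, Beta 7 (sum 19, leaving 3 seats).
Remainders in descending order: Gamma 0.9227, Theta 0.6525, Zeta 0.4464, Beta 0.4453, Alpha 0.3718, Epsilon 0.1613.
The surplus seats go to Gamma, Theta, Zeta.

Epsilon 1, Zeta 4, Alpha 3, Gamma 3, Theta 4, Beta 7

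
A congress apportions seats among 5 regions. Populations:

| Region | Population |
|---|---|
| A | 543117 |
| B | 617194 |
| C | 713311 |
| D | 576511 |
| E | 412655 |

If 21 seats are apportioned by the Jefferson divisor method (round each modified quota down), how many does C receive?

5

Standard divisor 2862788/21 ≈ 136323.238; standard quotas: A 3.984, B 4.527, C 5.232, D 4.229, E 3.027.
Rounding down gives 3, 4, 5, 4, 3 = 19 seats, so the divisor must be adjusted.
With modified divisor 121200: modified quotas A 4.481, B 5.092, C 5.885, D 4.757, E 3.405.
Rounding down: A 4, B 5, C 5, D 4, E 3 (total 21).
C receives 5.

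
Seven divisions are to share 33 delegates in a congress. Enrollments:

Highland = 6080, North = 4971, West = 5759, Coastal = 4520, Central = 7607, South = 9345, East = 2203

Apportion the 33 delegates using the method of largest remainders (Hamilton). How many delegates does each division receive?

Highland 5, North 4, West 5, Coastal 4, Central 6, South 7, East 2

Standard divisor: 40485 ÷ 33 ≈ 1226.818.
Standard quotas: Highland 4.9559, North 4.0519, West 4.6943, Coastal 3.6843, Central 6.2006, South 7.6173, East 1.7957.
Lower quotas: Highland 4, North 4, West 4, Coastal 3, Central 6, South 7, East 1 (sum 29, leaving 4 seats).
Remainders in descending order: Highland 0.9559, East 0.7957, West 0.6943, Coastal 0.6843, South 0.6173, Central 0.2006, North 0.0519.
Largest remainders: Highland, East, West, Coastal receive the extra seats.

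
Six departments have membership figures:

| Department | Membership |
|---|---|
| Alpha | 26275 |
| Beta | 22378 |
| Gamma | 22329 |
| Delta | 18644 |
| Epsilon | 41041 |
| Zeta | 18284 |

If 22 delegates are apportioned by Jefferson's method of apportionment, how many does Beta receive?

Standard divisor 148951/22 ≈ 6770.5; standard quotas: Alpha 3.881, Beta 3.305, Gamma 3.298, Delta 2.754, Epsilon 6.062, Zeta 2.701.
Rounding down gives 3, 3, 3, 2, 6, 2 = 19 seats, so the divisor must be adjusted.
With modified divisor 6000: modified quotas Alpha 4.379, Beta 3.730, Gamma 3.721, Delta 3.107, Epsilon 6.840, Zeta 3.047.
Rounding down: Alpha 4, Beta 3, Gamma 3, Delta 3, Epsilon 6, Zeta 3 (total 22).
Beta receives 3.

3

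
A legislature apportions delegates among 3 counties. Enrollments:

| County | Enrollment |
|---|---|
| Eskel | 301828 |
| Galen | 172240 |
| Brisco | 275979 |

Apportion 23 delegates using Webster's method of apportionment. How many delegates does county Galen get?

5

Standard divisor 750047/23 ≈ 32610.739; standard quotas: Eskel 9.255, Galen 5.282, Brisco 8.463.
Rounding to the nearest integer gives 9, 5, 8 = 22 seats, so the divisor must be adjusted.
With modified divisor 32100: modified quotas Eskel 9.403, Galen 5.366, Brisco 8.597.
Rounding to the nearest integer: Eskel 9, Galen 5, Brisco 9 (total 23).
Galen receives 5.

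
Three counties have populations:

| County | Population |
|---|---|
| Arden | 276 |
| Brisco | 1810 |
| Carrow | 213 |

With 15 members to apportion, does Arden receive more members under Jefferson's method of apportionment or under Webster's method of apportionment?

Webster

Jefferson: Arden 1, Brisco 13, Carrow 1.
Webster: Arden 2, Brisco 12, Carrow 1.
Arden gets 1 under Jefferson and 2 under Webster.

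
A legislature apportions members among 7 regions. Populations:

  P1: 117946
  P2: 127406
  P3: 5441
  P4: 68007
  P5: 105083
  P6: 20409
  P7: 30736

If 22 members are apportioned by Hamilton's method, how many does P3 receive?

0

Standard divisor: 475028 ÷ 22 ≈ 21592.182.
Standard quotas: P1 5.4624, P2 5.9006, P3 0.2520, P4 3.1496, P5 4.8667, P6 0.9452, P7 1.4235.
Lower quotas: P1 5, P2 5, P3 0, P4 3, P5 4, P6 0, P7 1 (sum 18, leaving 4 seats).
Remainders in descending order: P6 0.9452, P2 0.9006, P5 0.8667, P1 0.4624, P7 0.4235, P3 0.2520, P4 0.1496.
The surplus seats go to P6, P2, P5, P1.
P3 receives 0.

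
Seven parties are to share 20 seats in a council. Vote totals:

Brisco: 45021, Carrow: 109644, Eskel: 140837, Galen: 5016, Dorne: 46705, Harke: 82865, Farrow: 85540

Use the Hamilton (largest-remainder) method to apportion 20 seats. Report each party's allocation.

The standard divisor is 515628/20 ≈ 25781.4.
Standard quotas: Brisco 1.7463, Carrow 4.2528, Eskel 5.4627, Galen 0.1946, Dorne 1.8116, Harke 3.2141, Farrow 3.3179.
Lower quotas: Brisco 1, Carrow 4, Eskel 5, Galen 0, Dorne 1, Harke 3, Farrow 3 (sum 17, leaving 3 seats).
Remainders in descending order: Dorne 0.8116, Brisco 0.7463, Eskel 0.4627, Farrow 0.3179, Carrow 0.2528, Harke 0.2141, Galen 0.1946.
Largest remainders: Dorne, Brisco, Eskel receive the extra seats.

Brisco 2, Carrow 4, Eskel 6, Galen 0, Dorne 2, Harke 3, Farrow 3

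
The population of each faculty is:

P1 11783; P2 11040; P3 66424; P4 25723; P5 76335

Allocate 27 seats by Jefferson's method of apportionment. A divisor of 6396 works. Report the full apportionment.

With modified divisor 6396: modified quotas P1 1.842, P2 1.726, P3 10.385, P4 4.022, P5 11.935.
Rounding down: P1 1, P2 1, P3 10, P4 4, P5 11 (total 27).

P1: 1, P2: 1, P3: 10, P4: 4, P5: 11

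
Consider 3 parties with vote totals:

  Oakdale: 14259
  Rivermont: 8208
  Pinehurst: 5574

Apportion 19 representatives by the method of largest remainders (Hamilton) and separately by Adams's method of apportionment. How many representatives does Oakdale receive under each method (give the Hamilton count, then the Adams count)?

10 and 9

Hamilton: Oakdale 10, Rivermont 5, Pinehurst 4.
Adams: Oakdale 9, Rivermont 6, Pinehurst 4.
Oakdale gets 10 under Hamilton and 9 under Adams.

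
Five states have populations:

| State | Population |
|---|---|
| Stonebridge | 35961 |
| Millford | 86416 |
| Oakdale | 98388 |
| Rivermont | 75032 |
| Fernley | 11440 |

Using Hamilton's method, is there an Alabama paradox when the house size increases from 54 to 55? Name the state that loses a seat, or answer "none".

At 54 seats: Stonebridge 7, Millford 15, Oakdale 17, Rivermont 13, Fernley 2.
At 55 seats: Stonebridge 6, Millford 16, Oakdale 18, Rivermont 13, Fernley 2.
Stonebridge drops from 7 to 6.

Stonebridge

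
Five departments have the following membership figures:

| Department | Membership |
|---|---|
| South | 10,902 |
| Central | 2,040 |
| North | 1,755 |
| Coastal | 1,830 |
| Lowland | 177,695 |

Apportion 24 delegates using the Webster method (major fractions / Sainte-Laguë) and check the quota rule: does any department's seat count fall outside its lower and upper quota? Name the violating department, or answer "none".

Lowland

Standard quotas: South 1.347, Central 0.252, North 0.217, Coastal 0.226, Lowland 21.958.
Webster allocation: South 1, Central 0, North 0, Coastal 0, Lowland 23.
Lowland has quota 21.958 (lower 21, upper 22) but receives 23 — outside the quota interval.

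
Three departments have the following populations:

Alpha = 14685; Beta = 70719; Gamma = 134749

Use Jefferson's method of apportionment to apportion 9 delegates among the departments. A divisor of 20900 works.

Alpha 0, Beta 3, Gamma 6

With modified divisor 20900: modified quotas Alpha 0.703, Beta 3.384, Gamma 6.447.
Rounding down: Alpha 0, Beta 3, Gamma 6 (total 9).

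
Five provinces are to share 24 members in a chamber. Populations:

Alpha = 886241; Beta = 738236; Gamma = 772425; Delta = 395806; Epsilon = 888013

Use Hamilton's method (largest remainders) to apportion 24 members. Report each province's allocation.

Standard divisor: 3680721 ÷ 24 ≈ 153363.375.
Standard quotas: Alpha 5.7787, Beta 4.8136, Gamma 5.0366, Delta 2.5808, Epsilon 5.7903.
Lower quotas: Alpha 5, Beta 4, Gamma 5, Delta 2, Epsilon 5 (sum 21, leaving 3 seats).
Remainders in descending order: Beta 0.8136, Epsilon 0.7903, Alpha 0.7787, Delta 0.5808, Gamma 0.0366.
The surplus seats go to Beta, Epsilon, Alpha.

Alpha: 6, Beta: 5, Gamma: 5, Delta: 2, Epsilon: 6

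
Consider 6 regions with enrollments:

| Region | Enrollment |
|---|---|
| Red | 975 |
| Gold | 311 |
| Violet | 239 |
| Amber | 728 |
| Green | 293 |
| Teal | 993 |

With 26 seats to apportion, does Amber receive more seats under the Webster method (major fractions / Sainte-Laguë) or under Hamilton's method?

Webster: Red 7, Gold 2, Violet 2, Amber 5, Green 2, Teal 8.
Hamilton: Red 7, Gold 2, Violet 2, Amber 6, Green 2, Teal 7.
Amber gets 5 under Webster and 6 under Hamilton.

Hamilton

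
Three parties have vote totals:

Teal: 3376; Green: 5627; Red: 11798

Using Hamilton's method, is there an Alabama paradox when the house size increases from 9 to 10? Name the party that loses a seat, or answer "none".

Teal

At 9 seats: Teal 2, Green 2, Red 5.
At 10 seats: Teal 1, Green 3, Red 6.
Teal drops from 2 to 1.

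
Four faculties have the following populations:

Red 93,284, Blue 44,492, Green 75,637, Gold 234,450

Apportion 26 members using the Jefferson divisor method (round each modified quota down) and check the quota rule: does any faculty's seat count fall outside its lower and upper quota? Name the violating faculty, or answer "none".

Gold

Standard quotas: Red 5.415, Blue 2.583, Green 4.391, Gold 13.611.
Jefferson allocation: Red 5, Blue 2, Green 4, Gold 15.
Gold has quota 13.611 (lower 13, upper 14) but receives 15 — outside the quota interval.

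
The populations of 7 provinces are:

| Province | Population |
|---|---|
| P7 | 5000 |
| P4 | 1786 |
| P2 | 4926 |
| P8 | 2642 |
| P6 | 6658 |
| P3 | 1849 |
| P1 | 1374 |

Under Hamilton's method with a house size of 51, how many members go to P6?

Total 24235; standard divisor 24235/51 ≈ 475.196.
Standard quotas: P7 10.5220, P4 3.7584, P2 10.3662, P8 5.5598, P6 14.0111, P3 3.8910, P1 2.8914.
Lower quotas: P7 10, P4 3, P2 10, P8 5, P6 14, P3 3, P1 2 (sum 47, leaving 4 seats).
Remainders in descending order: P1 0.8914, P3 0.8910, P4 0.7584, P8 0.5598, P7 0.5220, P2 0.3662, P6 0.0111.
Largest remainders: P1, P3, P4, P8 receive the extra seats.
P6 receives 14.

14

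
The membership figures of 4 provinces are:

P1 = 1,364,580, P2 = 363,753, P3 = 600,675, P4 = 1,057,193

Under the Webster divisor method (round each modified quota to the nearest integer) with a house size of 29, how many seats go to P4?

Standard divisor 3386201/29 ≈ 116765.552; standard quotas: P1 11.686, P2 3.115, P3 5.144, P4 9.054.
Rounding to the nearest integer gives P1 12, P2 3, P3 5, P4 9 — total 29, matching the house size, so no adjustment is needed.
P4 receives 9.

9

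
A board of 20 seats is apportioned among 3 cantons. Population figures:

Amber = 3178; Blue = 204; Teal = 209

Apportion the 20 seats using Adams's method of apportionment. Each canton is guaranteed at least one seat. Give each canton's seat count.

Amber=16, Blue=2, Teal=2

Standard divisor 3591/20 ≈ 179.55; standard quotas: Amber 17.700, Blue 1.136, Teal 1.164.
Rounding up gives 18, 2, 2 = 22 seats, so the divisor must be adjusted.
With modified divisor 200: modified quotas Amber 15.890, Blue 1.020, Teal 1.045.
Rounding up: Amber 16, Blue 2, Teal 2 (total 20).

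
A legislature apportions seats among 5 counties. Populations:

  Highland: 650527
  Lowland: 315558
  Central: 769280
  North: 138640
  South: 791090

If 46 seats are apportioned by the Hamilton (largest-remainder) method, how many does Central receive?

13

The standard divisor is 2665095/46 ≈ 57936.848.
Standard quotas: Highland 11.2282, Lowland 5.4466, Central 13.2779, North 2.3930, South 13.6544.
Lower quotas: Highland 11, Lowland 5, Central 13, North 2, South 13 (sum 44, leaving 2 seats).
Remainders in descending order: South 0.6544, Lowland 0.4466, North 0.3930, Central 0.2779, Highland 0.2282.
Largest remainders: South, Lowland receive the extra seats.
Central receives 13.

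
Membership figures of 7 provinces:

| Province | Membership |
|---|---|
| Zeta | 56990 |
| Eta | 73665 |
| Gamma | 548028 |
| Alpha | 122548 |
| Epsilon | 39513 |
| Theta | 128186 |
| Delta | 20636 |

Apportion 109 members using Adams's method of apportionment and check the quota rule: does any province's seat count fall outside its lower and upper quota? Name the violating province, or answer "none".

Gamma

Standard quotas: Zeta 6.277, Eta 8.114, Gamma 60.365, Alpha 13.499, Epsilon 4.352, Theta 14.120, Delta 2.273.
Adams allocation: Zeta 7, Eta 8, Gamma 59, Alpha 13, Epsilon 5, Theta 14, Delta 3.
Gamma has quota 60.365 (lower 60, upper 61) but receives 59 — outside the quota interval.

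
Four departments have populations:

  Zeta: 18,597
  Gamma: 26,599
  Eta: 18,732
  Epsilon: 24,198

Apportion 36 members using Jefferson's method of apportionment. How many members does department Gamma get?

Standard divisor 88126/36 ≈ 2447.944; standard quotas: Zeta 7.597, Gamma 10.866, Eta 7.652, Epsilon 9.885.
Rounding down gives 7, 10, 7, 9 = 33 seats, so the divisor must be adjusted.
With modified divisor 2333: modified quotas Zeta 7.971, Gamma 11.401, Eta 8.029, Epsilon 10.372.
Rounding down: Zeta 7, Gamma 11, Eta 8, Epsilon 10 (total 36).
Gamma receives 11.

11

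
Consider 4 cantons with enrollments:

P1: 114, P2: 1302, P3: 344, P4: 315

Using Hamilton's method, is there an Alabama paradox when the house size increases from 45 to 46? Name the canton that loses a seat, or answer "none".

P1

At 45 seats: P1 3, P2 28, P3 7, P4 7.
At 46 seats: P1 2, P2 29, P3 8, P4 7.
P1 drops from 3 to 2.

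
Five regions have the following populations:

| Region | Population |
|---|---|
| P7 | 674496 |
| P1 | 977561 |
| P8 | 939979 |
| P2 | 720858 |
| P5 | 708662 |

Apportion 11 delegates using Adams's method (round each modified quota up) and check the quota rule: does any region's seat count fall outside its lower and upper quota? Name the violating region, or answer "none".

none

Standard quotas: P7 1.845, P1 2.674, P8 2.571, P2 1.972, P5 1.938.
Adams allocation: P7 2, P1 3, P8 2, P2 2, P5 2.
Every allocation lies between the lower and upper quota.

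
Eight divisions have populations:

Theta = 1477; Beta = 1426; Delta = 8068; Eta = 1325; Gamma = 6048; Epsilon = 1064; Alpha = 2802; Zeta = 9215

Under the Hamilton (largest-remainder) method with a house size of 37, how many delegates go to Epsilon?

Standard divisor: 31425 ÷ 37 ≈ 849.324.
Standard quotas: Theta 1.7390, Beta 1.6790, Delta 9.4993, Eta 1.5601, Gamma 7.1210, Epsilon 1.2528, Alpha 3.2991, Zeta 10.8498.
Lower quotas: Theta 1, Beta 1, Delta 9, Eta 1, Gamma 7, Epsilon 1, Alpha 3, Zeta 10 (sum 33, leaving 4 seats).
Remainders in descending order: Zeta 0.8498, Theta 0.7390, Beta 0.6790, Eta 0.5601, Delta 0.4993, Alpha 0.2991, Epsilon 0.2528, Gamma 0.1210.
The surplus seats go to Zeta, Theta, Beta, Eta.
Epsilon receives 1.

1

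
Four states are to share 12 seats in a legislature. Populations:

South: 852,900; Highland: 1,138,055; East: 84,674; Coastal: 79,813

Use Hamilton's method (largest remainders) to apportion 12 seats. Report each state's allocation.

Standard divisor: 2155442 ÷ 12 ≈ 179620.167.
Standard quotas: South 4.7484, Highland 6.3359, East 0.4714, Coastal 0.4443.
Lower quotas: South 4, Highland 6, East 0, Coastal 0 (sum 10, leaving 2 seats).
Remainders in descending order: South 0.7484, East 0.4714, Coastal 0.4443, Highland 0.3359.
The surplus seats go to South, East.

South: 5; Highland: 6; East: 1; Coastal: 0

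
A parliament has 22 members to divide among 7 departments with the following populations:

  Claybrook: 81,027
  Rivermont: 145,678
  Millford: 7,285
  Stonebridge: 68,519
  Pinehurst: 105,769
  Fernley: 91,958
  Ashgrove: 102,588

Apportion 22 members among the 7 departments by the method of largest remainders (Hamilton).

Standard divisor: 602824 ÷ 22 ≈ 27401.091.
Standard quotas: Claybrook 2.9571, Rivermont 5.3165, Millford 0.2659, Stonebridge 2.5006, Pinehurst 3.8600, Fernley 3.3560, Ashgrove 3.7439.
Lower quotas: Claybrook 2, Rivermont 5, Millford 0, Stonebridge 2, Pinehurst 3, Fernley 3, Ashgrove 3 (sum 18, leaving 4 seats).
Remainders in descending order: Claybrook 0.9571, Pinehurst 0.8600, Ashgrove 0.7439, Stonebridge 0.5006, Fernley 0.3560, Rivermont 0.3165, Millford 0.2659.
Largest remainders: Claybrook, Pinehurst, Ashgrove, Stonebridge receive the extra seats.

Claybrook 3, Rivermont 5, Millford 0, Stonebridge 3, Pinehurst 4, Fernley 3, Ashgrove 4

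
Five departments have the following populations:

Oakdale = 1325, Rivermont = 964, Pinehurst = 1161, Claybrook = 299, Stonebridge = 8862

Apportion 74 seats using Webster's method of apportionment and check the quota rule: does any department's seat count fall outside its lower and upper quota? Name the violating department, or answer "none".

Stonebridge

Standard quotas: Oakdale 7.775, Rivermont 5.657, Pinehurst 6.813, Claybrook 1.755, Stonebridge 52.001.
Webster allocation: Oakdale 8, Rivermont 6, Pinehurst 7, Claybrook 2, Stonebridge 51.
Stonebridge has quota 52.001 (lower 52, upper 53) but receives 51 — outside the quota interval.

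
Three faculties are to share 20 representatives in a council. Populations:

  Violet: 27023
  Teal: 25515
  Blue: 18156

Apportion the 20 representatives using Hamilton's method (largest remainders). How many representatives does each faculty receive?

Standard divisor: 70694 ÷ 20 ≈ 3534.7.
Standard quotas: Violet 7.6451, Teal 7.2184, Blue 5.1365.
Lower quotas: Violet 7, Teal 7, Blue 5 (sum 19, leaving 1 seat).
Remainders in descending order: Violet 0.6451, Teal 0.2184, Blue 0.1365.
The surplus seat goes to Violet.

Violet=8, Teal=7, Blue=5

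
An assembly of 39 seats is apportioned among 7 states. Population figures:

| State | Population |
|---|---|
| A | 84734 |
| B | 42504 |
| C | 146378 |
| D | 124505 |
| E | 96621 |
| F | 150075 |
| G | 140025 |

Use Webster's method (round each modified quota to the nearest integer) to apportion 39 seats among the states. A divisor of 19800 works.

With modified divisor 19800: modified quotas A 4.279, B 2.147, C 7.393, D 6.288, E 4.880, F 7.580, G 7.072.
Rounding to the nearest integer: A 4, B 2, C 7, D 6, E 5, F 8, G 7 (total 39).

A=4, B=2, C=7, D=6, E=5, F=8, G=7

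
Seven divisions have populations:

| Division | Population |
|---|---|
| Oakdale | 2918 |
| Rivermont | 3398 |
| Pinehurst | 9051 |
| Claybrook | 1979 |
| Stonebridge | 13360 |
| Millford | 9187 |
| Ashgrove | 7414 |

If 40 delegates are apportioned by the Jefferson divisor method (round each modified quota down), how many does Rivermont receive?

3

Standard divisor 47307/40 ≈ 1182.675; standard quotas: Oakdale 2.467, Rivermont 2.873, Pinehurst 7.653, Claybrook 1.673, Stonebridge 11.296, Millford 7.768, Ashgrove 6.269.
Rounding down gives 2, 2, 7, 1, 11, 7, 6 = 36 seats, so the divisor must be adjusted.
With modified divisor 1100: modified quotas Oakdale 2.653, Rivermont 3.089, Pinehurst 8.228, Claybrook 1.799, Stonebridge 12.145, Millford 8.352, Ashgrove 6.740.
Rounding down: Oakdale 2, Rivermont 3, Pinehurst 8, Claybrook 1, Stonebridge 12, Millford 8, Ashgrove 6 (total 40).
Rivermont receives 3.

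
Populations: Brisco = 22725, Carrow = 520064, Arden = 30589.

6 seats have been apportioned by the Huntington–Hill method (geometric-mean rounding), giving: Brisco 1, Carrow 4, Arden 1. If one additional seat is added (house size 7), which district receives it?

Priority for the next seat is population ÷ (√(s·(s+1))).
Priorities: Brisco 16069.002, Carrow 116289.846, Arden 21629.689.
Highest priority: Carrow.

Carrow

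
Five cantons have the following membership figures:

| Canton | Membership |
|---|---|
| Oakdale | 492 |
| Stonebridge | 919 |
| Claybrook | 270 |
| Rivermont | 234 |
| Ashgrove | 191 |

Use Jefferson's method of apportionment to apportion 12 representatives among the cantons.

Oakdale=3, Stonebridge=6, Claybrook=1, Rivermont=1, Ashgrove=1

Standard divisor 2106/12 ≈ 175.5; standard quotas: Oakdale 2.803, Stonebridge 5.236, Claybrook 1.538, Rivermont 1.333, Ashgrove 1.088.
Rounding down gives 2, 5, 1, 1, 1 = 10 seats, so the divisor must be adjusted.
With modified divisor 140: modified quotas Oakdale 3.514, Stonebridge 6.564, Claybrook 1.929, Rivermont 1.671, Ashgrove 1.364.
Rounding down: Oakdale 3, Stonebridge 6, Claybrook 1, Rivermont 1, Ashgrove 1 (total 12).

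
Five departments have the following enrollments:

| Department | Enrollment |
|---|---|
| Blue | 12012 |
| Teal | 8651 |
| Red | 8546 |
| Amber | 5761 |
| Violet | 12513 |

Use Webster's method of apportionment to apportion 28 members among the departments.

Blue=7, Teal=5, Red=5, Amber=3, Violet=8

Standard divisor 47483/28 ≈ 1695.821; standard quotas: Blue 7.083, Teal 5.101, Red 5.039, Amber 3.397, Violet 7.379.
Rounding to the nearest integer gives 7, 5, 5, 3, 7 = 27 seats, so the divisor must be adjusted.
With modified divisor 1660: modified quotas Blue 7.236, Teal 5.211, Red 5.148, Amber 3.470, Violet 7.538.
Rounding to the nearest integer: Blue 7, Teal 5, Red 5, Amber 3, Violet 8 (total 28).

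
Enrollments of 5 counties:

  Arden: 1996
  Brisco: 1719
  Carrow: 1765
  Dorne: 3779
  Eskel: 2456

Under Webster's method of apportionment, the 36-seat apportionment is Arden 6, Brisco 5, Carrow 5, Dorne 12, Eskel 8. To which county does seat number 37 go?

Priority for the next seat is population ÷ (current seats + 0.5).
Priorities: Arden 307.077, Brisco 312.545, Carrow 320.909, Dorne 302.320, Eskel 288.941.
Highest priority: Carrow.

Carrow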